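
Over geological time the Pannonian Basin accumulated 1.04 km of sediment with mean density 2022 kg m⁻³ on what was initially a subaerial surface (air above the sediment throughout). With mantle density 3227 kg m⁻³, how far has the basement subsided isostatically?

Subaerial load: s = t ρ_sed / ρ_m = 1.04 km × 2022/3227 = 0.652 km.

0.652 km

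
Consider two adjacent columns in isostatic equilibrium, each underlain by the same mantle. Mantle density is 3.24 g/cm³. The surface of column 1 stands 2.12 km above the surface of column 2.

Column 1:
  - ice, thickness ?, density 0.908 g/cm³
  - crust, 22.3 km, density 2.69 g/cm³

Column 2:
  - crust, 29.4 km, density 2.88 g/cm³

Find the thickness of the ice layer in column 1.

2.22 km

Take the compensation level at the base of the deeper column (depth z_c below the surface of column 1) and equate Σ ρ_i t_i down to z_c; mantle fills any gap and the z_c terms cancel.
Column 1: x×0.908 + 22.3×2.69 + (z_c − 22.3 − x)×3.24
Column 2: 2.12×0 + 29.4×2.88 + (z_c − 2.12 − 29.4)×3.24
The z_c×3.24 term appears on both sides and cancels. Collect the known terms of each column as K = Σ(ρt)_known − 3.24 × (depth of known layers): K_1 = 59.987 − 3.24×22.3 = −12.265; K_2 = 84.672 − 3.24×(2.12 + 29.4) = −17.4528.
Balance: K_1 − x×(3.24 − 0.908) = K_2, so x = (K_1 − K_2)/(3.24 − 0.908) = 5.1878/2.332 = 2.22 km.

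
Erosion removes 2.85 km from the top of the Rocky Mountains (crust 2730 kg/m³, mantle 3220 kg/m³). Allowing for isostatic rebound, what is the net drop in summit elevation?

0.434 km

Rebound u = e ρ_c/ρ_m = 2.85 km × 2730/3220 = 2.416 km.
Net surface drop = e − u = 2.85 km − 2.416 km = e (ρ_m − ρ_c)/ρ_m = 0.434 km.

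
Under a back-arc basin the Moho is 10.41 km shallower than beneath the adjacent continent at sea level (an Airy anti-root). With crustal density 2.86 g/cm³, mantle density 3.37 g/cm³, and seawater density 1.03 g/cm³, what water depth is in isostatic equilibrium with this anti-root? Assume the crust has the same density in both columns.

2.9 km

Replacing a thickness d of crust by seawater at the top must be balanced by replacing crust with mantle at the base: d (ρ_c − ρ_w) = a (ρ_m − ρ_c).
d = a (ρ_m − ρ_c)/(ρ_c − ρ_w) = 10.41 km × 0.51/1.83 = 2.9 km.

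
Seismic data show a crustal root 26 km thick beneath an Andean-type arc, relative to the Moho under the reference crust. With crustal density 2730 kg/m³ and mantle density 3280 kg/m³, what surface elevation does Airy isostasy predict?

5.24 km

Balancing pressure at the compensation depth: ρ_c h = (ρ_m − ρ_c) r.
h = r (ρ_m − ρ_c) / ρ_c = 26 km × (3280 − 2730) / 2730 = 5.24 km.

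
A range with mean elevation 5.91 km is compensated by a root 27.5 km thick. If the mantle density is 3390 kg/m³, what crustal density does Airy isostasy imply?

2790 kg/m³

ρ_c h = (ρ_m − ρ_c) r → ρ_c (h + r) = ρ_m r → ρ_c = ρ_m r / (h + r).
ρ_c = 3390 × 27.5 km / (5.91 km + 27.5 km) = 2790 kg/m³.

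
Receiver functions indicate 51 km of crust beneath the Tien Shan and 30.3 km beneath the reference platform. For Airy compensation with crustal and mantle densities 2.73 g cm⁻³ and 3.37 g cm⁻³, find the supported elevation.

3.93 km

Excess crust Δ = 51 km − 30.3 km = 20.7 km, split between elevation h and root r with h + r = Δ.
Airy balance ρ_c h = (ρ_m − ρ_c) r gives r = h ρ_c/(ρ_m − ρ_c), so h (1 + ρ_c/(ρ_m − ρ_c)) = Δ, i.e. h = Δ (ρ_m − ρ_c)/ρ_m.
h = 20.7 km × 0.64/3.37 = 3.93 km.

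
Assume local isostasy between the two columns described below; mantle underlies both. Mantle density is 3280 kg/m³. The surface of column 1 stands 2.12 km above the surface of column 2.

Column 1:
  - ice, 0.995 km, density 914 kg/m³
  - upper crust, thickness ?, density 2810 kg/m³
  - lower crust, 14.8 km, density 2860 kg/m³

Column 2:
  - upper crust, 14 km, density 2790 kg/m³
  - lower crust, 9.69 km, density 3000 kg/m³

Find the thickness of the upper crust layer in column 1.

16.9 km

Take the compensation level at the base of the deeper column (depth z_c below the surface of column 1) and equate Σ ρ_i t_i down to z_c; mantle fills any gap and the z_c terms cancel.
Column 1: 0.995×914 + x×2810 + 14.8×2860 + (z_c − 15.795 − x)×3280
Column 2: 2.12×0 + 14×2790 + 9.69×3000 + (z_c − 2.12 − 23.69)×3280
The z_c×3280 term appears on both sides and cancels. Collect the known terms of each column as K = Σ(ρt)_known − 3280 × (depth of known layers): K_1 = 43237.43 − 3280×15.795 = −8570.17; K_2 = 68130 − 3280×(2.12 + 23.69) = −16526.8.
Balance: K_1 − x×(3280 − 2810) = K_2, so x = (K_1 − K_2)/(3280 − 2810) = 7956.63/470 = 16.9 km.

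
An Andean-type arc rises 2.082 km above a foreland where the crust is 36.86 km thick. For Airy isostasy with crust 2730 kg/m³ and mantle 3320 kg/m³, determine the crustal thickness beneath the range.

Root depth r = h ρ_c / (ρ_m − ρ_c) = 2.082 km × 2730 / 590 = 9.634 km.
Total thickness = T + h + r = 36.86 km + 2.082 km + 9.634 km = 48.6 km.

48.6 km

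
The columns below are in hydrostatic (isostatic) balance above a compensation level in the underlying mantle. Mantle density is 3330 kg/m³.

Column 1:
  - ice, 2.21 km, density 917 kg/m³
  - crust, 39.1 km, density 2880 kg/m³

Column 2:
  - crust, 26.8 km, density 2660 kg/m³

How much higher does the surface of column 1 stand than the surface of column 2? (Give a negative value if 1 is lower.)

1.49 km

For any compensation level in the mantle, the mantle terms cancel and isostasy reduces to e = (Σt_1 − Σt_2) − (Σ(ρt)_1 − Σ(ρt)_2) / ρ_m.
Σt_1 = 41.31 km; Σt_2 = 26.8 km; Σ(ρt)_1 = 114634.57; Σ(ρt)_2 = 71288 (in km·kg/m³).
e = (41.31 − 26.8) − (114634.57 − 71288) / 3330 = 1.49 km.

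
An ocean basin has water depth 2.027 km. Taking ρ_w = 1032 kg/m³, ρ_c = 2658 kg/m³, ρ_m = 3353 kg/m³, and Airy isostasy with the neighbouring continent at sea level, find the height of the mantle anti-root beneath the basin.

4.74 km

By Archimedes' principle applied to the lithosphere: replacing crust with seawater at the top is compensated by replacing crust with mantle at the base: d (ρ_c − ρ_w) = a (ρ_m − ρ_c).
a = d (ρ_c − ρ_w)/(ρ_m − ρ_c) = 2.027 km × 1626/695 = 4.74 km.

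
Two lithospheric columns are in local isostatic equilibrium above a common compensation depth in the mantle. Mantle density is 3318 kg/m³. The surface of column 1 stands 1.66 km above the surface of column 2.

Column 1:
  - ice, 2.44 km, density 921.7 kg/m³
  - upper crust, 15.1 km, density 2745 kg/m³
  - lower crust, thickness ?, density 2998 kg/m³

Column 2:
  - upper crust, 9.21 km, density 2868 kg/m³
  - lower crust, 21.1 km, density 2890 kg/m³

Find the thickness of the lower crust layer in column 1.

Take the compensation level at the base of the deeper column (depth z_c below the surface of column 1) and equate Σ ρ_i t_i down to z_c; mantle fills any gap and the z_c terms cancel.
Column 1: 2.44×921.7 + 15.1×2745 + x×2998 + (z_c − 17.54 − x)×3318
Column 2: 1.66×0 + 9.21×2868 + 21.1×2890 + (z_c − 1.66 − 30.31)×3318
The z_c×3318 term appears on both sides and cancels. Collect the known terms of each column as K = Σ(ρt)_known − 3318 × (depth of known layers): K_1 = 43698.448 − 3318×17.54 = −14499.272; K_2 = 87393.28 − 3318×(1.66 + 30.31) = −18683.18.
Balance: K_1 − x×(3318 − 2998) = K_2, so x = (K_1 − K_2)/(3318 − 2998) = 4183.91/320 = 13.1 km.

13.1 km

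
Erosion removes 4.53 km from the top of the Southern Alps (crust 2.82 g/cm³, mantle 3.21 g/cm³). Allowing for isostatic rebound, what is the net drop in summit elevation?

Rebound u = e ρ_c/ρ_m = 4.53 km × 2.82/3.21 = 3.98 km.
Net surface drop = e − u = 4.53 km − 3.98 km = e (ρ_m − ρ_c)/ρ_m = 0.55 km.

0.55 km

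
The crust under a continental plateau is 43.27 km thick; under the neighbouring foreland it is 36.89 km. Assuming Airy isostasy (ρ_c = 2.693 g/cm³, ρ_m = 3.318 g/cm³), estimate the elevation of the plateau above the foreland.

1.2 km

Excess crust Δ = 43.27 km − 36.89 km = 6.38 km, split between elevation h and root r with h + r = Δ.
Airy balance ρ_c h = (ρ_m − ρ_c) r gives r = h ρ_c/(ρ_m − ρ_c), so h (1 + ρ_c/(ρ_m − ρ_c)) = Δ, i.e. h = Δ (ρ_m − ρ_c)/ρ_m.
h = 6.38 km × 0.625/3.318 = 1.2 km.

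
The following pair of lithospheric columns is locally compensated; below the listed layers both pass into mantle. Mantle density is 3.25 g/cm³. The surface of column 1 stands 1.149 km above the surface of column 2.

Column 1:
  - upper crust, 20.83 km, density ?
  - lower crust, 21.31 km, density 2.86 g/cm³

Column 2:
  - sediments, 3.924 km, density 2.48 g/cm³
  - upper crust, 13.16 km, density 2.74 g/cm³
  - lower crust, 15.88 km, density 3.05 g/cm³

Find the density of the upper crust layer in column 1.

Take the compensation level at the base of the deeper column (depth z_c below the surface of column 1) and equate Σ ρ_i t_i down to z_c; mantle fills any gap and the z_c terms cancel.
Column 1: 20.83×ρ + 21.31×2.86 + (z_c − 42.14)×3.25
Column 2: 1.149×0 + 3.924×2.48 + 13.16×2.74 + 15.88×3.05 + (z_c − 1.149 − 32.964)×3.25
The z_c×3.25 term appears on both sides and cancels. Collect the known terms of each column as K = Σ(ρt)_known − 3.25 × (depth of known layers): K_1 = 60.9466 − 3.25×42.14 = −76.0084; K_2 = 94.22392 − 3.25×(1.149 + 32.964) = −16.64333.
Balance: K_1 + 20.83×ρ = K_2, so ρ = (K_2 − K_1)/20.83 = 59.3651/20.83 = 2.85 g/cm³.

2.85 g/cm³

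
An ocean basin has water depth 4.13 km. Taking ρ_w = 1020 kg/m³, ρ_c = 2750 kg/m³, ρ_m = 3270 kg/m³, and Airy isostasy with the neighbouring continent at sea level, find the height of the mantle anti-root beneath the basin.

In Airy isostatic equilibrium: replacing crust with seawater at the top is compensated by replacing crust with mantle at the base: d (ρ_c − ρ_w) = a (ρ_m − ρ_c).
a = d (ρ_c − ρ_w)/(ρ_m − ρ_c) = 4.13 km × 1730/520 = 13.7 km.

13.7 km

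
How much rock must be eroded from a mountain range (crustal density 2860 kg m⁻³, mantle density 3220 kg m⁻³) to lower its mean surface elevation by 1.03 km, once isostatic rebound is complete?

Net drop Δ = e − u = e − e ρ_c/ρ_m = e (ρ_m − ρ_c)/ρ_m.
e = Δ ρ_m/(ρ_m − ρ_c) = 1.03 km × 3220/360 = 9.21 km.

9.21 km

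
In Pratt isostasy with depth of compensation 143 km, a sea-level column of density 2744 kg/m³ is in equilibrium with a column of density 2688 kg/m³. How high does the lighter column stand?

ρ_ref D = ρ (D + h) → h = D (ρ_ref − ρ)/ρ.
h = 143 km × (2744 − 2688)/2688 = 2.98 km.

2.98 km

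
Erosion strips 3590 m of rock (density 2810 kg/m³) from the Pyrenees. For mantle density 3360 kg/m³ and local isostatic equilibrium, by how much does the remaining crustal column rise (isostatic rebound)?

3000 m

Unloading: uplift u = e ρ_c/ρ_m = 3590 m × 2810/3360 = 3000 m.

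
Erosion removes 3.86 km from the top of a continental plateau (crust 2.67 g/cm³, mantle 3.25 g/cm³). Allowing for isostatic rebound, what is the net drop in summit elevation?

0.689 km

Rebound u = e ρ_c/ρ_m = 3.86 km × 2.67/3.25 = 3.171 km.
Net surface drop = e − u = 3.86 km − 3.171 km = e (ρ_m − ρ_c)/ρ_m = 0.689 km.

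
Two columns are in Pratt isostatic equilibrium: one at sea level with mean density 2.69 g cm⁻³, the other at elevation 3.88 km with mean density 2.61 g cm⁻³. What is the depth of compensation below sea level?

127 km

ρ_ref D = ρ (D + h) → D (ρ_ref − ρ) = ρ h.
D = ρ h/(ρ_ref − ρ) = 2.61 × 3.88 km/(2.69 − 2.61) = 127 km.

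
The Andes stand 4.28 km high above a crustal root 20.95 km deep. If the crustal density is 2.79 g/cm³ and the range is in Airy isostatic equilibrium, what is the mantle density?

3.36 g/cm³

Airy balance: ρ_c h = (ρ_m − ρ_c) r → ρ_m = ρ_c (1 + h/r).
ρ_m = 2.79 × (1 + 4.28 km/20.95 km) = 3.36 g/cm³.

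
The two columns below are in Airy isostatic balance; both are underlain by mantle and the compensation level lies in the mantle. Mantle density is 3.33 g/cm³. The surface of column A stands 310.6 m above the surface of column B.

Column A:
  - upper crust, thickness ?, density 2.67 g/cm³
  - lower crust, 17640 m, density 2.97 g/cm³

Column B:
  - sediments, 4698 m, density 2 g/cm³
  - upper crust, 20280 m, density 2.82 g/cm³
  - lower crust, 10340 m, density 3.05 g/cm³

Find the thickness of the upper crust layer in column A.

Take the compensation level at the base of the deeper column (depth z_c below the surface of column A) and equate Σ ρ_i t_i down to z_c; mantle fills any gap and the z_c terms cancel.
Column A: x×2.67 + 17640×2.97 + (z_c − 17640 − x)×3.33
Column B: 310.6×0 + 4698×2 + 20280×2.82 + 10340×3.05 + (z_c − 310.6 − 35318)×3.33
The z_c×3.33 term appears on both sides and cancels. Collect the known terms of each column as K = Σ(ρt)_known − 3.33 × (depth of known layers): K_A = 52390.8 − 3.33×17640 = −6350.4; K_B = 98122.6 − 3.33×(310.6 + 35318) = −20520.638.
Balance: K_A − x×(3.33 − 2.67) = K_B, so x = (K_A − K_B)/(3.33 − 2.67) = 14170.2/0.66 = 21500 m.

21500 m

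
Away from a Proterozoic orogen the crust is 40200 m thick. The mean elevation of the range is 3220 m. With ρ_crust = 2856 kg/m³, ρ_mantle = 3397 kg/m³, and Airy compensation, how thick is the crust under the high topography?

60400 m

Root depth r = h ρ_c / (ρ_m − ρ_c) = 3220 m × 2856 / 541 = 17000 m.
Total thickness = T + h + r = 40200 m + 3220 m + 17000 m = 60400 m.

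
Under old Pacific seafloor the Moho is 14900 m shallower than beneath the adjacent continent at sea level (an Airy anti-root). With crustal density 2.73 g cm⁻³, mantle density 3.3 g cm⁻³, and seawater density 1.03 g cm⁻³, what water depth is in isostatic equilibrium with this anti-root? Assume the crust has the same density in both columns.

5000 m

Replacing a thickness d of crust by seawater at the top must be balanced by replacing crust with mantle at the base: d (ρ_c − ρ_w) = a (ρ_m − ρ_c).
d = a (ρ_m − ρ_c)/(ρ_c − ρ_w) = 14900 m × 0.57/1.7 = 5000 m.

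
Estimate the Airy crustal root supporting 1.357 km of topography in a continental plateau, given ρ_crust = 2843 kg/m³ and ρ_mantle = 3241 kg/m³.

9.69 km

For local isostatic compensation: the weight of the topography is balanced by the buoyancy of the root, ρ_c h = (ρ_m − ρ_c) r.
r = h · ρ_c / (ρ_m − ρ_c) = 1.357 km × 2843 / (3241 − 2843) = 9.69 km.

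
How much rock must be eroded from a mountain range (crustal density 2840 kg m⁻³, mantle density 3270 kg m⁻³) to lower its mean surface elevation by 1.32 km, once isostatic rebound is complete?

Net drop Δ = e − u = e − e ρ_c/ρ_m = e (ρ_m − ρ_c)/ρ_m.
e = Δ ρ_m/(ρ_m − ρ_c) = 1.32 km × 3270/430 = 10 km.

10 km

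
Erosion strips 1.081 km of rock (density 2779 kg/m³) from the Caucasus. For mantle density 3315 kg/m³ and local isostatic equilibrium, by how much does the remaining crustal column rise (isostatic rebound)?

0.906 km

Unloading: uplift u = e ρ_c/ρ_m = 1.081 km × 2779/3315 = 0.906 km.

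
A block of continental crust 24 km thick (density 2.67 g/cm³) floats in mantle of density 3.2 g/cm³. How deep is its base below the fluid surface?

Draft d = t ρ_obj/ρ_fluid = 24 km × 2.67/3.2 = 20 km.

20 km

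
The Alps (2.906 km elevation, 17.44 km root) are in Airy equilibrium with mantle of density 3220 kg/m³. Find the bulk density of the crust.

2760 kg/m³

ρ_c h = (ρ_m − ρ_c) r → ρ_c (h + r) = ρ_m r → ρ_c = ρ_m r / (h + r).
ρ_c = 3220 × 17.44 km / (2.906 km + 17.44 km) = 2760 kg/m³.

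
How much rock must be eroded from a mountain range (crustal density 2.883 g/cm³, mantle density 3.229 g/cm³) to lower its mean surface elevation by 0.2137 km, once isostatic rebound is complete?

1.99 km

Net drop Δ = e − u = e − e ρ_c/ρ_m = e (ρ_m − ρ_c)/ρ_m.
e = Δ ρ_m/(ρ_m − ρ_c) = 0.2137 km × 3.229/0.346 = 1.99 km.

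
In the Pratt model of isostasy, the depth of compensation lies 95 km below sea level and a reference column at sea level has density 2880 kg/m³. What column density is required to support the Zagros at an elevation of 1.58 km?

Pratt balance: ρ_ref D = ρ (D + h).
ρ = ρ_ref D/(D + h) = 2880 × 95 km/(95 km + 1.58 km) = 2830 kg/m³.

2830 kg/m³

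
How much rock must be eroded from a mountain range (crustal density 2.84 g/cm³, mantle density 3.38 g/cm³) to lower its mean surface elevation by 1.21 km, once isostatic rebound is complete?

Net drop Δ = e − u = e − e ρ_c/ρ_m = e (ρ_m − ρ_c)/ρ_m.
e = Δ ρ_m/(ρ_m − ρ_c) = 1.21 km × 3.38/0.54 = 7.57 km.

7.57 km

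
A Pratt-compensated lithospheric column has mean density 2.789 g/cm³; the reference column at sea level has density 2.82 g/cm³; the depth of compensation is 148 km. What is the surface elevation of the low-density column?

1.65 km

ρ_ref D = ρ (D + h) → h = D (ρ_ref − ρ)/ρ.
h = 148 km × (2.82 − 2.789)/2.789 = 1.65 km.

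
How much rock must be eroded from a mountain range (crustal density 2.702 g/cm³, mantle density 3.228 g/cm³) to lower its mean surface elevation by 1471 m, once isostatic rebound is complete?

9030 m

Net drop Δ = e − u = e − e ρ_c/ρ_m = e (ρ_m − ρ_c)/ρ_m.
e = Δ ρ_m/(ρ_m − ρ_c) = 1471 m × 3.228/0.526 = 9030 m.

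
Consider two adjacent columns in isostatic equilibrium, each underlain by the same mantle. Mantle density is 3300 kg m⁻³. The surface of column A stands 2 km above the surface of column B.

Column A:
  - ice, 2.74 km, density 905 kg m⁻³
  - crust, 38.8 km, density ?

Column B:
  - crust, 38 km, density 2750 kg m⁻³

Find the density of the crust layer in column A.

2760 kg m⁻³

Take the compensation level at the base of the deeper column (depth z_c below the surface of column A) and equate Σ ρ_i t_i down to z_c; mantle fills any gap and the z_c terms cancel.
Column A: 2.74×905 + 38.8×ρ + (z_c − 41.54)×3300
Column B: 2×0 + 38×2750 + (z_c − 2 − 38)×3300
The z_c×3300 term appears on both sides and cancels. Collect the known terms of each column as K = Σ(ρt)_known − 3300 × (depth of known layers): K_A = 2479.7 − 3300×41.54 = −134602.3; K_B = 104500 − 3300×(2 + 38) = −27500.
Balance: K_A + 38.8×ρ = K_B, so ρ = (K_B − K_A)/38.8 = 107102/38.8 = 2760 kg m⁻³.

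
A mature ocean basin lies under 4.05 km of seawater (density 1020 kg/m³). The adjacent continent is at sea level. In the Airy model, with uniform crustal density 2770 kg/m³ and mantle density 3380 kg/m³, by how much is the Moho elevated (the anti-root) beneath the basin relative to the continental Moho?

Isostatic balance requires: replacing crust with seawater at the top is compensated by replacing crust with mantle at the base: d (ρ_c − ρ_w) = a (ρ_m − ρ_c).
a = d (ρ_c − ρ_w)/(ρ_m − ρ_c) = 4.05 km × 1750/610 = 11.6 km.

11.6 km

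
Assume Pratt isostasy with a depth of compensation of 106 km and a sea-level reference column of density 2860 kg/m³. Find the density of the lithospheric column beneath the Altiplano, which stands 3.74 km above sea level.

Pratt balance: ρ_ref D = ρ (D + h).
ρ = ρ_ref D/(D + h) = 2860 × 106 km/(106 km + 3.74 km) = 2760 kg/m³.

2760 kg/m³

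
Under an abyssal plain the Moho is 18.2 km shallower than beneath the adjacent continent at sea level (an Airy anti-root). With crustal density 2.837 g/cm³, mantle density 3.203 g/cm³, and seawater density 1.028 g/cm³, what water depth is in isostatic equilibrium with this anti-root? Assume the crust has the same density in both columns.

3.68 km

Replacing a thickness d of crust by seawater at the top must be balanced by replacing crust with mantle at the base: d (ρ_c − ρ_w) = a (ρ_m − ρ_c).
d = a (ρ_m − ρ_c)/(ρ_c − ρ_w) = 18.2 km × 0.366/1.809 = 3.68 km.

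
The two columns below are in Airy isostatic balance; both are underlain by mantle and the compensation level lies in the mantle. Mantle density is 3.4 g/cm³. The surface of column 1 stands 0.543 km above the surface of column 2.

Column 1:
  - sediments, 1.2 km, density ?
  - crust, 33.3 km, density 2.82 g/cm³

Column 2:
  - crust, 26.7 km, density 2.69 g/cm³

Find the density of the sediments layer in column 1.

2.16 g/cm³

Take the compensation level at the base of the deeper column (depth z_c below the surface of column 1) and equate Σ ρ_i t_i down to z_c; mantle fills any gap and the z_c terms cancel.
Column 1: 1.2×ρ + 33.3×2.82 + (z_c − 34.5)×3.4
Column 2: 0.543×0 + 26.7×2.69 + (z_c − 0.543 − 26.7)×3.4
The z_c×3.4 term appears on both sides and cancels. Collect the known terms of each column as K = Σ(ρt)_known − 3.4 × (depth of known layers): K_1 = 93.906 − 3.4×34.5 = −23.394; K_2 = 71.823 − 3.4×(0.543 + 26.7) = −20.8032.
Balance: K_1 + 1.2×ρ = K_2, so ρ = (K_2 − K_1)/1.2 = 2.5908/1.2 = 2.16 g/cm³.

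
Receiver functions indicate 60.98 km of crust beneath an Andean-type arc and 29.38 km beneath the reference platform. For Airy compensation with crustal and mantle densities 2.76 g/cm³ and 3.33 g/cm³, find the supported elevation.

Excess crust Δ = 60.98 km − 29.38 km = 31.6 km, split between elevation h and root r with h + r = Δ.
Airy balance ρ_c h = (ρ_m − ρ_c) r gives r = h ρ_c/(ρ_m − ρ_c), so h (1 + ρ_c/(ρ_m − ρ_c)) = Δ, i.e. h = Δ (ρ_m − ρ_c)/ρ_m.
h = 31.6 km × 0.57/3.33 = 5.41 km.

5.41 km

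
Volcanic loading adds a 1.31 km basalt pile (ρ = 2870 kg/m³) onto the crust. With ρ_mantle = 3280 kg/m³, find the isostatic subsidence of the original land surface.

Subaerial loading: s = t ρ_load / ρ_m.
s = 1.31 km × 2870/3280 = 1.15 km.

1.15 km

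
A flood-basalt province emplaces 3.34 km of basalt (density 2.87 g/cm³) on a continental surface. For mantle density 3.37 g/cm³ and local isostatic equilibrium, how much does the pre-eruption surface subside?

2.84 km

Subaerial loading: s = t ρ_load / ρ_m.
s = 3.34 km × 2.87/3.37 = 2.84 km.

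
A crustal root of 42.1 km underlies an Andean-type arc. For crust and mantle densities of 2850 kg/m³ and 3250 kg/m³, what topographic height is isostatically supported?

5.91 km

By Archimedes' principle applied to the lithosphere: ρ_c h = (ρ_m − ρ_c) r.
h = r (ρ_m − ρ_c) / ρ_c = 42.1 km × (3250 − 2850) / 2850 = 5.91 km.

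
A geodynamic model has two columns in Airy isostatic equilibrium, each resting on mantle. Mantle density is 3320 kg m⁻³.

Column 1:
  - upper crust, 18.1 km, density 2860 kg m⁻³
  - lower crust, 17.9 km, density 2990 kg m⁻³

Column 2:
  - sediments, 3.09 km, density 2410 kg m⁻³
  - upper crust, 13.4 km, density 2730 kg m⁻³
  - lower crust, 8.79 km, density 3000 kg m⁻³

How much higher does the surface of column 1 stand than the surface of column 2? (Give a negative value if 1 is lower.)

0.212 km

For any compensation level in the mantle, the mantle terms cancel and isostasy reduces to e = (Σt_1 − Σt_2) − (Σ(ρt)_1 − Σ(ρt)_2) / ρ_m.
Σt_1 = 36 km; Σt_2 = 25.28 km; Σ(ρt)_1 = 105287; Σ(ρt)_2 = 70398.9 (in km·kg m⁻³).
e = (36 − 25.28) − (105287 − 70398.9) / 3320 = 0.212 km.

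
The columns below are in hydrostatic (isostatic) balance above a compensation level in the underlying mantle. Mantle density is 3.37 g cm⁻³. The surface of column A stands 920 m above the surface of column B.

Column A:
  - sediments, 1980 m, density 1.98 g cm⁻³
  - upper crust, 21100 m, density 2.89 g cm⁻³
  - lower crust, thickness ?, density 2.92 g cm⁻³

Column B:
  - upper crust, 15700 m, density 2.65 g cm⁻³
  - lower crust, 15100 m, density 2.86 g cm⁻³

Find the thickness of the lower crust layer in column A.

20500 m

Take the compensation level at the base of the deeper column (depth z_c below the surface of column A) and equate Σ ρ_i t_i down to z_c; mantle fills any gap and the z_c terms cancel.
Column A: 1980×1.98 + 21100×2.89 + x×2.92 + (z_c − 23080 − x)×3.37
Column B: 920×0 + 15700×2.65 + 15100×2.86 + (z_c − 920 − 30800)×3.37
The z_c×3.37 term appears on both sides and cancels. Collect the known terms of each column as K = Σ(ρt)_known − 3.37 × (depth of known layers): K_A = 64899.4 − 3.37×23080 = −12880.2; K_B = 84791 − 3.37×(920 + 30800) = −22105.4.
Balance: K_A − x×(3.37 − 2.92) = K_B, so x = (K_A − K_B)/(3.37 − 2.92) = 9225.2/0.45 = 20500 m.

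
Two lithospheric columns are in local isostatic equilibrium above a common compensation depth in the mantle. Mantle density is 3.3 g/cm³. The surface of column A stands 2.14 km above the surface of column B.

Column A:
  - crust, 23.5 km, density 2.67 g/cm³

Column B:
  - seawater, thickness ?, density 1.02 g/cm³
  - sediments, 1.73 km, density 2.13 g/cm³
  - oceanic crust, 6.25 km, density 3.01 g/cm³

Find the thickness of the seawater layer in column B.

1.71 km

Take the compensation level at the base of the deeper column (depth z_c below the surface of column A) and equate Σ ρ_i t_i down to z_c; mantle fills any gap and the z_c terms cancel.
Column A: 23.5×2.67 + (z_c − 23.5)×3.3
Column B: 2.14×0 + x×1.02 + 1.73×2.13 + 6.25×3.01 + (z_c − 2.14 − 7.98 − x)×3.3
The z_c×3.3 term appears on both sides and cancels. Collect the known terms of each column as K = Σ(ρt)_known − 3.3 × (depth of known layers): K_A = 62.745 − 3.3×23.5 = −14.805; K_B = 22.4974 − 3.3×(2.14 + 7.98) = −10.8986.
Balance: K_A = K_B − x×(3.3 − 1.02), so x = (K_B − K_A)/(3.3 − 1.02) = 3.9064/2.28 = 1.71 km.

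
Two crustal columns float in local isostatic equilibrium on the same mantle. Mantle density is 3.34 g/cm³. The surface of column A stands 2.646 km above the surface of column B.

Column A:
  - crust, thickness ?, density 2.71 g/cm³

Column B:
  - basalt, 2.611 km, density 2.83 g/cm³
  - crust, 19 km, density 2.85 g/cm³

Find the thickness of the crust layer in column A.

30.9 km

Take the compensation level at the base of the deeper column (depth z_c below the surface of column A) and equate Σ ρ_i t_i down to z_c; mantle fills any gap and the z_c terms cancel.
Column A: x×2.71 + (z_c − 0 − x)×3.34
Column B: 2.646×0 + 2.611×2.83 + 19×2.85 + (z_c − 2.646 − 21.611)×3.34
The z_c×3.34 term appears on both sides and cancels. Collect the known terms of each column as K = Σ(ρt)_known − 3.34 × (depth of known layers): K_A = 0 − 3.34×0 = 0; K_B = 61.53913 − 3.34×(2.646 + 21.611) = −19.47925.
Balance: K_A − x×(3.34 − 2.71) = K_B, so x = (K_A − K_B)/(3.34 − 2.71) = 19.4793/0.63 = 30.9 km.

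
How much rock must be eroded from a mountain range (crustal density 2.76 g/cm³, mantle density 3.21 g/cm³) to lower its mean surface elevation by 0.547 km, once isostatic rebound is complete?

Net drop Δ = e − u = e − e ρ_c/ρ_m = e (ρ_m − ρ_c)/ρ_m.
e = Δ ρ_m/(ρ_m − ρ_c) = 0.547 km × 3.21/0.45 = 3.9 km.

3.9 km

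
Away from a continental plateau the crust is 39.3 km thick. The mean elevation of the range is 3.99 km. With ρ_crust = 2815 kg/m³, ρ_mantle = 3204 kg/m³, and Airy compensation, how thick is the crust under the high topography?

Root depth r = h ρ_c / (ρ_m − ρ_c) = 3.99 km × 2815 / 389 = 28.87 km.
Total thickness = T + h + r = 39.3 km + 3.99 km + 28.87 km = 72.2 km.

72.2 km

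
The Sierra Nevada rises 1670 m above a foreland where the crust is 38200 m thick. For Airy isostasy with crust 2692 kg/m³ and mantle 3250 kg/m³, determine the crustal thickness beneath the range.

Root depth r = h ρ_c / (ρ_m − ρ_c) = 1670 m × 2692 / 558 = 8057 m.
Total thickness = T + h + r = 38200 m + 1670 m + 8057 m = 47900 m.

47900 m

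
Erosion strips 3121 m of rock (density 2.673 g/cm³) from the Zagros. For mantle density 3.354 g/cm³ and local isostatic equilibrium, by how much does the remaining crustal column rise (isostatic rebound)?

Unloading: uplift u = e ρ_c/ρ_m = 3121 m × 2.673/3.354 = 2490 m.

2490 m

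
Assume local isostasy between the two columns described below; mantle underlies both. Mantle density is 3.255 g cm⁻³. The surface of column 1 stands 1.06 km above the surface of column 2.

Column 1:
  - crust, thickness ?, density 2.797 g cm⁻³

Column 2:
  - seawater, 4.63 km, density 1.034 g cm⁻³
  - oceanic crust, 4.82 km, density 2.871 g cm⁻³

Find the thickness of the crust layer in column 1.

34 km

Take the compensation level at the base of the deeper column (depth z_c below the surface of column 1) and equate Σ ρ_i t_i down to z_c; mantle fills any gap and the z_c terms cancel.
Column 1: x×2.797 + (z_c − 0 − x)×3.255
Column 2: 1.06×0 + 4.63×1.034 + 4.82×2.871 + (z_c − 1.06 − 9.45)×3.255
The z_c×3.255 term appears on both sides and cancels. Collect the known terms of each column as K = Σ(ρt)_known − 3.255 × (depth of known layers): K_1 = 0 − 3.255×0 = 0; K_2 = 18.62564 − 3.255×(1.06 + 9.45) = −15.58441.
Balance: K_1 − x×(3.255 − 2.797) = K_2, so x = (K_1 − K_2)/(3.255 − 2.797) = 15.5844/0.458 = 34 km.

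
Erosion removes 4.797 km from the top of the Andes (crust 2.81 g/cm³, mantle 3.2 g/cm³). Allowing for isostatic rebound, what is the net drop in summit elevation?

0.585 km

Rebound u = e ρ_c/ρ_m = 4.797 km × 2.81/3.2 = 4.212 km.
Net surface drop = e − u = 4.797 km − 4.212 km = e (ρ_m − ρ_c)/ρ_m = 0.585 km.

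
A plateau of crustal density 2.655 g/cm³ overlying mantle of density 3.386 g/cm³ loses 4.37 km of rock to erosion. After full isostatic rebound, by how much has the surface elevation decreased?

0.943 km

Rebound u = e ρ_c/ρ_m = 4.37 km × 2.655/3.386 = 3.427 km.
Net surface drop = e − u = 4.37 km − 3.427 km = e (ρ_m − ρ_c)/ρ_m = 0.943 km.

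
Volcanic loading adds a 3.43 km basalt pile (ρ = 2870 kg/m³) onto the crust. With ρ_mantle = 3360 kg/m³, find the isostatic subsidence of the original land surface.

2.93 km

Subaerial loading: s = t ρ_load / ρ_m.
s = 3.43 km × 2870/3360 = 2.93 km.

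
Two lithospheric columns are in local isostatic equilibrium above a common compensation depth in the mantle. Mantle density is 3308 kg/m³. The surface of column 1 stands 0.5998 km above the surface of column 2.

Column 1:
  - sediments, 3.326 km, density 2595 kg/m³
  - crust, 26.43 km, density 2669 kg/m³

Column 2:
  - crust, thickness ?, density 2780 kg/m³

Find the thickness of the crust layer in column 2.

Take the compensation level at the base of the deeper column (depth z_c below the surface of column 1) and equate Σ ρ_i t_i down to z_c; mantle fills any gap and the z_c terms cancel.
Column 1: 3.326×2595 + 26.43×2669 + (z_c − 29.756)×3308
Column 2: 0.5998×0 + x×2780 + (z_c − 0.5998 − 0 − x)×3308
The z_c×3308 term appears on both sides and cancels. Collect the known terms of each column as K = Σ(ρt)_known − 3308 × (depth of known layers): K_1 = 79172.64 − 3308×29.756 = −19260.208; K_2 = 0 − 3308×(0.5998 + 0) = −1984.1384.
Balance: K_1 = K_2 − x×(3308 − 2780), so x = (K_2 − K_1)/(3308 − 2780) = 17276.1/528 = 32.7 km.

32.7 km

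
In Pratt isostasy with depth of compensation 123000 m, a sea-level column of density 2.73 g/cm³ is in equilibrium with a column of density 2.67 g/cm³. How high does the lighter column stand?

ρ_ref D = ρ (D + h) → h = D (ρ_ref − ρ)/ρ.
h = 123000 m × (2.73 − 2.67)/2.67 = 2760 m.

2760 m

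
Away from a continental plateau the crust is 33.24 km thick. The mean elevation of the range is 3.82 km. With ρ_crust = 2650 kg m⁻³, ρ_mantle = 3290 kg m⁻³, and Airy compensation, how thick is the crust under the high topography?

52.9 km

Root depth r = h ρ_c / (ρ_m − ρ_c) = 3.82 km × 2650 / 640 = 15.82 km.
Total thickness = T + h + r = 33.24 km + 3.82 km + 15.82 km = 52.9 km.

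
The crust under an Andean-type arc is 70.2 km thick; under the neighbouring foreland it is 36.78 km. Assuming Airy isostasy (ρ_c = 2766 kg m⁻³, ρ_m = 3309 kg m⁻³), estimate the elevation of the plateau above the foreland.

Excess crust Δ = 70.2 km − 36.78 km = 33.42 km, split between elevation h and root r with h + r = Δ.
Airy balance ρ_c h = (ρ_m − ρ_c) r gives r = h ρ_c/(ρ_m − ρ_c), so h (1 + ρ_c/(ρ_m − ρ_c)) = Δ, i.e. h = Δ (ρ_m − ρ_c)/ρ_m.
h = 33.42 km × 543/3309 = 5.48 km.

5.48 km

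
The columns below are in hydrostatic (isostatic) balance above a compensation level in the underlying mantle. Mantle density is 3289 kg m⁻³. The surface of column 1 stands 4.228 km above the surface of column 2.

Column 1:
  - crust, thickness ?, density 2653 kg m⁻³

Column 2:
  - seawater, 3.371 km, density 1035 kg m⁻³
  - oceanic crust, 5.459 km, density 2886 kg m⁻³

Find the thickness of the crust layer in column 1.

37.3 km

Take the compensation level at the base of the deeper column (depth z_c below the surface of column 1) and equate Σ ρ_i t_i down to z_c; mantle fills any gap and the z_c terms cancel.
Column 1: x×2653 + (z_c − 0 − x)×3289
Column 2: 4.228×0 + 3.371×1035 + 5.459×2886 + (z_c − 4.228 − 8.83)×3289
The z_c×3289 term appears on both sides and cancels. Collect the known terms of each column as K = Σ(ρt)_known − 3289 × (depth of known layers): K_1 = 0 − 3289×0 = 0; K_2 = 19243.659 − 3289×(4.228 + 8.83) = −23704.103.
Balance: K_1 − x×(3289 − 2653) = K_2, so x = (K_1 − K_2)/(3289 − 2653) = 23704.1/636 = 37.3 km.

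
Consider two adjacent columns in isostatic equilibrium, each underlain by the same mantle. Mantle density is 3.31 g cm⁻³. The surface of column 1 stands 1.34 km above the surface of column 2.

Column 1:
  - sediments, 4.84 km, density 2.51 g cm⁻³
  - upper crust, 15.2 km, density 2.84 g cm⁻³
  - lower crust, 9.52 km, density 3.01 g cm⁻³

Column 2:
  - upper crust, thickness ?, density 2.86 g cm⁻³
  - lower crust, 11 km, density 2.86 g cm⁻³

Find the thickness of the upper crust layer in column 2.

9.97 km

Take the compensation level at the base of the deeper column (depth z_c below the surface of column 1) and equate Σ ρ_i t_i down to z_c; mantle fills any gap and the z_c terms cancel.
Column 1: 4.84×2.51 + 15.2×2.84 + 9.52×3.01 + (z_c − 29.56)×3.31
Column 2: 1.34×0 + x×2.86 + 11×2.86 + (z_c − 1.34 − 11 − x)×3.31
The z_c×3.31 term appears on both sides and cancels. Collect the known terms of each column as K = Σ(ρt)_known − 3.31 × (depth of known layers): K_1 = 83.9716 − 3.31×29.56 = −13.872; K_2 = 31.46 − 3.31×(1.34 + 11) = −9.3854.
Balance: K_1 = K_2 − x×(3.31 − 2.86), so x = (K_2 − K_1)/(3.31 − 2.86) = 4.4866/0.45 = 9.97 km.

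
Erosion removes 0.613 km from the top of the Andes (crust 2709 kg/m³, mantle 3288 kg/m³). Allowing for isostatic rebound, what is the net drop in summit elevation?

0.108 km

Rebound u = e ρ_c/ρ_m = 0.613 km × 2709/3288 = 0.5051 km.
Net surface drop = e − u = 0.613 km − 0.5051 km = e (ρ_m − ρ_c)/ρ_m = 0.108 km.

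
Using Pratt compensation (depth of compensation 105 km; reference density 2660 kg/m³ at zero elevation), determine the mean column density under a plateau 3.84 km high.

Pratt balance: ρ_ref D = ρ (D + h).
ρ = ρ_ref D/(D + h) = 2660 × 105 km/(105 km + 3.84 km) = 2570 kg/m³.

2570 kg/m³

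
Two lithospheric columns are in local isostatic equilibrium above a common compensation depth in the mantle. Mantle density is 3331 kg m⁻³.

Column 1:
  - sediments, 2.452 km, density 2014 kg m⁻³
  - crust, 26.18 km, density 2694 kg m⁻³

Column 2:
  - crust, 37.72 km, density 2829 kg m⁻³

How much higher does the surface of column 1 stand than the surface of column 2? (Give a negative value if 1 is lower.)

0.291 km

For any compensation level in the mantle, the mantle terms cancel and isostasy reduces to e = (Σt_1 − Σt_2) − (Σ(ρt)_1 − Σ(ρt)_2) / ρ_m.
Σt_1 = 28.632 km; Σt_2 = 37.72 km; Σ(ρt)_1 = 75467.248; Σ(ρt)_2 = 106709.88 (in km·kg m⁻³).
e = (28.632 − 37.72) − (75467.248 − 106709.88) / 3331 = 0.291 km.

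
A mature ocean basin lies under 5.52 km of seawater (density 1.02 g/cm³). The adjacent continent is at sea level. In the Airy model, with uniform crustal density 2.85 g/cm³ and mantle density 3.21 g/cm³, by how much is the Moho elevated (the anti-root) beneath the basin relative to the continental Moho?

By Archimedes' principle applied to the lithosphere: replacing crust with seawater at the top is compensated by replacing crust with mantle at the base: d (ρ_c − ρ_w) = a (ρ_m − ρ_c).
a = d (ρ_c − ρ_w)/(ρ_m − ρ_c) = 5.52 km × 1.83/0.36 = 28.1 km.

28.1 km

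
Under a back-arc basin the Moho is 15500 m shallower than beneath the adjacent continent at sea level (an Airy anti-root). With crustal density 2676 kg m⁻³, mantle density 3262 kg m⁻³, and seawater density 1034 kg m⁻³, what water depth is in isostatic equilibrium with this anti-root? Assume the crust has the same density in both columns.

5530 m

Replacing a thickness d of crust by seawater at the top must be balanced by replacing crust with mantle at the base: d (ρ_c − ρ_w) = a (ρ_m − ρ_c).
d = a (ρ_m − ρ_c)/(ρ_c − ρ_w) = 15500 m × 586/1642 = 5530 m.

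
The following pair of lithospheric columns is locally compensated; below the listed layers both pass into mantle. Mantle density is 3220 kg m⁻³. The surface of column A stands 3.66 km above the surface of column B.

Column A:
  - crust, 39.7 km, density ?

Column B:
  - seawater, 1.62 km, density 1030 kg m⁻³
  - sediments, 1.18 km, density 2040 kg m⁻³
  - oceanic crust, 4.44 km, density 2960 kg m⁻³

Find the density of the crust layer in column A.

2770 kg m⁻³

Take the compensation level at the base of the deeper column (depth z_c below the surface of column A) and equate Σ ρ_i t_i down to z_c; mantle fills any gap and the z_c terms cancel.
Column A: 39.7×ρ + (z_c − 39.7)×3220
Column B: 3.66×0 + 1.62×1030 + 1.18×2040 + 4.44×2960 + (z_c − 3.66 − 7.24)×3220
The z_c×3220 term appears on both sides and cancels. Collect the known terms of each column as K = Σ(ρt)_known − 3220 × (depth of known layers): K_A = 0 − 3220×39.7 = −127834; K_B = 17218.2 − 3220×(3.66 + 7.24) = −17879.8.
Balance: K_A + 39.7×ρ = K_B, so ρ = (K_B − K_A)/39.7 = 109954/39.7 = 2770 kg m⁻³.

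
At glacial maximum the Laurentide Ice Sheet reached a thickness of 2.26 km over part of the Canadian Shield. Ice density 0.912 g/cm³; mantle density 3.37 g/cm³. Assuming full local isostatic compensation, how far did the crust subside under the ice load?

0.612 km

For local isostatic compensation: the ice load ρ_ice t is balanced by mantle displaced below, ρ_m s.
s = t ρ_ice / ρ_m = 2.26 km × 0.912/3.37 = 0.612 km.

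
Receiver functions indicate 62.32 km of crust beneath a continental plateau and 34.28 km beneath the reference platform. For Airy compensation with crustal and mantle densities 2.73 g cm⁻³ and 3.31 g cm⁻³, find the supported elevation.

4.91 km

Excess crust Δ = 62.32 km − 34.28 km = 28.04 km, split between elevation h and root r with h + r = Δ.
Airy balance ρ_c h = (ρ_m − ρ_c) r gives r = h ρ_c/(ρ_m − ρ_c), so h (1 + ρ_c/(ρ_m − ρ_c)) = Δ, i.e. h = Δ (ρ_m − ρ_c)/ρ_m.
h = 28.04 km × 0.58/3.31 = 4.91 km.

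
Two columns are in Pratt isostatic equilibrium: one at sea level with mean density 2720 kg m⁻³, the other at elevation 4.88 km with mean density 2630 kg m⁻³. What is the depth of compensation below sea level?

ρ_ref D = ρ (D + h) → D (ρ_ref − ρ) = ρ h.
D = ρ h/(ρ_ref − ρ) = 2630 × 4.88 km/(2720 − 2630) = 143 km.

143 km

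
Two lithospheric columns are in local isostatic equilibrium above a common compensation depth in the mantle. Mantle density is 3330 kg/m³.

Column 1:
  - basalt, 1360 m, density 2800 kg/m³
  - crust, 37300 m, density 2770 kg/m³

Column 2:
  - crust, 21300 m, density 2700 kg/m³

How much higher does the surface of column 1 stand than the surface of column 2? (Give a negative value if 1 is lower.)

2460 m

For any compensation level in the mantle, the mantle terms cancel and isostasy reduces to e = (Σt_1 − Σt_2) − (Σ(ρt)_1 − Σ(ρt)_2) / ρ_m.
Σt_1 = 38660 m; Σt_2 = 21300 m; Σ(ρt)_1 = 107129000; Σ(ρt)_2 = 57510000 (in m·kg/m³).
e = (38660 − 21300) − (107129000 − 57510000) / 3330 = 2460 m.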